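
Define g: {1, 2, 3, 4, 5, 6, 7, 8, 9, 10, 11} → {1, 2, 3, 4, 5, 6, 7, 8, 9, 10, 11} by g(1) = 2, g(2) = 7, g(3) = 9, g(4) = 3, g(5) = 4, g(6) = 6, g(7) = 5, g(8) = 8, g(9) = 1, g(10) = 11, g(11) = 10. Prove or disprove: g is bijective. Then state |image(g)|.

11

The values 2, 7, 9, 3, 4, 6, 5, 8, 1, 11, 10 are a permutation of {1, 2, 3, 4, 5, 6, 7, 8, 9, 10, 11}: each element appears exactly once.
So g is injective and surjective, hence bijective.
The image of g is {1, 2, 3, 4, 5, 6, 7, 8, 9, 10, 11}, which has 11 elements.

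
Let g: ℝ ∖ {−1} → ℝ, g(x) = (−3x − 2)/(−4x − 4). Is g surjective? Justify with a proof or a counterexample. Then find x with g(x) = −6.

-26/27

If g(x) = 3/4, cross-multiplying gives −4(−3x − 2) = −3(−4x − 4), which simplifies to 8 = 12 — false.  So 3/4 has no preimage and g is not surjective.
Solving g(x) = −6: cross-multiplying gives −3x − 2 = −6(−4x − 4), which rearranges to −27x = 26, so x = −26/27.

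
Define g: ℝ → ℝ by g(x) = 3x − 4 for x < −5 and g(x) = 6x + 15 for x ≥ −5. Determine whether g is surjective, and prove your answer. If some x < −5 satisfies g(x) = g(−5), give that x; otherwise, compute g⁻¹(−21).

Both pieces are strictly increasing (slopes 3 and 6), so each is injective on its own interval.
The left piece maps (−∞, −5) onto (−∞, −19); the right piece maps [−5, ∞) onto [−15, ∞).
The union (−∞, −19) ∪ [−15, ∞) omits the interval between −19 and −15; in particular −19 has no preimage. So g is not surjective.
Because the two images are disjoint, no x < −5 has g(x) = g(−5), so we compute g⁻¹(−21): −21 lies in (−∞, −19), so solve 3x − 4 = −21: x = (−21 + 4)/3 = −17/3.

-17/3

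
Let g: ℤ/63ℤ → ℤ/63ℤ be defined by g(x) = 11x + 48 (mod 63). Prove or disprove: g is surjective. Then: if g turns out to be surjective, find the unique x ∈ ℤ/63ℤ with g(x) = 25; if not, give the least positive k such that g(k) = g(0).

38

By definition, surjectivity means every element of the codomain has a preimage under g.
Since gcd(11, 63) = 1, 11 is invertible modulo 63. Euclid's algorithm: 63 = 5·11 + 8, 11 = 1·8 + 3, 8 = 2·3 + 2, 3 = 1·2 + 1; back-substituting gives 1 = 23·11 − 4·63, so 11⁻¹ ≡ 23 (mod 63).
For any y ∈ ℤ/63ℤ, x = 23(y − 48) mod 63 satisfies g(x) = 11·23(y − 48) + 48 ≡ y (since 11·23 ≡ 1 mod 63). So every y has a preimage.
Thus g is surjective.
Since g is surjective, we compute g⁻¹(25): solve 11x + 48 ≡ 25 (mod 63), i.e. 11x ≡ 40 (mod 63).
Multiplying by 11⁻¹ = 23 gives x ≡ 23·40 = 920 = 14·63 + 38 ≡ 38 (mod 63).
Check: g(38) = 11·38 + 48 = 466 = 7·63 + 25 ≡ 25 (mod 63).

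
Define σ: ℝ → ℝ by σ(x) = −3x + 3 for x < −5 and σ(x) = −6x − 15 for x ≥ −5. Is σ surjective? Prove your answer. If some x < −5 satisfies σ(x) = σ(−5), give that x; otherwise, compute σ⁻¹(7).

Both pieces are strictly decreasing (slopes −3 and −6), so each is injective on its own interval.
The left piece maps (−∞, −5) onto (18, ∞); the right piece maps [−5, ∞) onto (−∞, 15].
The union (18, ∞) ∪ (−∞, 15] omits the interval between 18 and 15; in particular 18 has no preimage. So σ is not surjective.
Because the two images are disjoint, no x < −5 has σ(x) = σ(−5), so we compute σ⁻¹(7): 7 lies in (−∞, 15], so solve −6x − 15 = 7: x = (7 + 15)/(−6) = −11/3.

-11/3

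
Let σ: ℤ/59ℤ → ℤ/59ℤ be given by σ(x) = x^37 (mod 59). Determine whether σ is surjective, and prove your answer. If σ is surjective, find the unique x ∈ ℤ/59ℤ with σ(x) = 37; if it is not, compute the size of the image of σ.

11

Since 59 is prime, the nonzero elements of ℤ/59ℤ form a cyclic group of order 58.
As gcd(37, 58) = 1, raising to the 37th power is a bijection on this group: if u^37 ≡ v^37 then (uv^{−1})^37 = 1, and the only element of order dividing gcd(37, 58) = 1 is 1, so u = v.
With σ(0) = 0 this makes σ injective on all of ℤ/59ℤ, hence bijective (finite equal-size domain and codomain). In particular σ is surjective.
Since σ is surjective, we find the preimage of 37. The inverse of x ↦ x^37 on (ℤ/59ℤ)^× is x ↦ x^11, because 37·11 = 407 = 7·58 + 1 ≡ 1 (mod 58) and x^{58} = 1 for x ≠ 0 (Fermat). So σ⁻¹(37) = 37^11 mod 59.
Repeated squaring mod 59: 37^1 ≡ 37, 37^2 ≡ 37² = 1369 ≡ 12, 37^4 ≡ 12² = 144 ≡ 26, 37^8 ≡ 26² = 676 ≡ 27. Since 11 = 8 + 2 + 1, 37^11 ≡ 27·12·37: 27·12 = 324 ≡ 29, then 29·37 = 1073 ≡ 11. So 37^11 ≡ 11 (mod 59).
Hence σ⁻¹(37) = 11.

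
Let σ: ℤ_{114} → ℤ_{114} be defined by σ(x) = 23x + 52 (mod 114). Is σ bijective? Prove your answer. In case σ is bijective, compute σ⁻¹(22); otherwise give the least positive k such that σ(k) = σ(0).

Suppose σ(x_1) = σ(x_2) in ℤ_{114}. Then 23x_1 + 52 ≡ 23x_2 + 52 (mod 114), so 23(x_1 − x_2) ≡ 0 (mod 114).
Since gcd(23, 114) = 1, 23 is invertible modulo 114, thus x_1 − x_2 ≡ 0 (mod 114), i.e. x_1 = x_2.
We now compute 23⁻¹ mod 114 explicitly. Euclid's algorithm: 114 = 4·23 + 22, 23 = 1·22 + 1; back-substituting gives 1 = 5·23 − 1·114, so 23⁻¹ ≡ 5 (mod 114).
Then y ↦ 5(y − 52) is a two-sided inverse to σ, so every y ∈ ℤ_{114} has a preimage.
Hence σ is bijective.
Since σ is bijective, we compute σ⁻¹(22): solve 23x + 52 ≡ 22 (mod 114), i.e. 23x ≡ 84 (mod 114).
Multiplying by 23⁻¹ = 5 gives x ≡ 5·84 = 420 = 3·114 + 78 ≡ 78 (mod 114).
Check: σ(78) = 23·78 + 52 = 1846 = 16·114 + 22 ≡ 22 (mod 114).

78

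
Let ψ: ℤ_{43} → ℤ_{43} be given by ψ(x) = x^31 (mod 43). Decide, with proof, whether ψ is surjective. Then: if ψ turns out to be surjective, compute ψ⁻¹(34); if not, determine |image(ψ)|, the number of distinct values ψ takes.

26

Since 43 is prime, the nonzero elements of ℤ_{43} form a cyclic group of order 42.
As gcd(31, 42) = 1, raising to the 31st power is a bijection on this group: if u^31 ≡ v^31 then (uv^{−1})^31 = 1, and the only element of order dividing gcd(31, 42) = 1 is 1, so u = v.
With ψ(0) = 0 this makes ψ injective on all of ℤ_{43}, hence bijective (finite equal-size domain and codomain). In particular ψ is surjective.
Since ψ is surjective, we find the preimage of 34. The inverse of x ↦ x^31 on (ℤ_{43})^× is x ↦ x^19, because 31·19 = 589 = 14·42 + 1 ≡ 1 (mod 42) and x^{42} = 1 for x ≠ 0 (Fermat). So ψ⁻¹(34) = 34^19 mod 43.
Repeated squaring mod 43: 34^1 ≡ 34, 34^2 ≡ 34² = 1156 ≡ 38, 34^4 ≡ 38² = 1444 ≡ 25, 34^8 ≡ 25² = 625 ≡ 23, 34^16 ≡ 23² = 529 ≡ 13. Since 19 = 16 + 2 + 1, 34^19 ≡ 13·38·34: 13·38 = 494 ≡ 21, then 21·34 = 714 ≡ 26. So 34^19 ≡ 26 (mod 43).
Hence ψ⁻¹(34) = 26.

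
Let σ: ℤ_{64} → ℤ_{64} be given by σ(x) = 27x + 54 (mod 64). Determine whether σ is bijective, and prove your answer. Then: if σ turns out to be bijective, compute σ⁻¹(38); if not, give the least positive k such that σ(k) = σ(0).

16

Suppose σ(u) = σ(v) in ℤ_{64}. Then 27u + 54 ≡ 27v + 54 (mod 64), thus 27(u − v) ≡ 0 (mod 64).
Since gcd(27, 64) = 1, 27 is invertible modulo 64, hence u − v ≡ 0 (mod 64), i.e. u = v.
We now compute 27⁻¹ mod 64 explicitly. Euclid's algorithm: 64 = 2·27 + 10, 27 = 2·10 + 7, 10 = 1·7 + 3, 7 = 2·3 + 1; back-substituting gives 1 = 19·27 − 8·64, so 27⁻¹ ≡ 19 (mod 64).
Then y ↦ 19(y − 54) is a two-sided inverse to σ, so every y ∈ ℤ_{64} has a preimage.
Thus σ is bijective.
Since σ is bijective, we find σ⁻¹(38): we need 27x ≡ 38 − 54 ≡ 48 (mod 64). Using 27⁻¹ = 19: x ≡ 19·48 = 912 = 14·64 + 16, so x = 16.
Check: σ(16) = 27·16 + 54 = 486 = 7·64 + 38 ≡ 38 (mod 64).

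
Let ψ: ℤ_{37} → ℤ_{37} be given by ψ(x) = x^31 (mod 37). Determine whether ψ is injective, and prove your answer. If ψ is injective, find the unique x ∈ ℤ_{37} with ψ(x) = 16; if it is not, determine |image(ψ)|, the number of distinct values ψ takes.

Since 37 is prime, the nonzero elements of ℤ_{37} form a cyclic group of order 36.
As gcd(31, 36) = 1, raising to the 31st power is a bijection on this group: if u^31 ≡ v^31 then (uv^{−1})^31 = 1, and the only element of order dividing gcd(31, 36) = 1 is 1, so u = v.
With ψ(0) = 0 this makes ψ injective on all of ℤ_{37}, hence bijective (finite equal-size domain and codomain). In particular ψ is injective.
Since ψ is injective, we find the preimage of 16. The inverse of x ↦ x^31 on (ℤ_{37})^× is x ↦ x^7, because 31·7 = 217 = 6·36 + 1 ≡ 1 (mod 36) and x^{36} = 1 for x ≠ 0 (Fermat). So ψ⁻¹(16) = 16^7 mod 37.
Repeated squaring mod 37: 16^1 ≡ 16, 16^2 ≡ 16² = 256 ≡ 34, 16^4 ≡ 34² = 1156 ≡ 9. Since 7 = 4 + 2 + 1, 16^7 ≡ 9·34·16: 9·34 = 306 ≡ 10, then 10·16 = 160 ≡ 12. So 16^7 ≡ 12 (mod 37).
Hence ψ⁻¹(16) = 12.

12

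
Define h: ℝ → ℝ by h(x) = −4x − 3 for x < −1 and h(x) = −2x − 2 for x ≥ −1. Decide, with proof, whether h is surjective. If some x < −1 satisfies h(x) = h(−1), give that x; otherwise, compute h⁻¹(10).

Both pieces are strictly decreasing (slopes −4 and −2), so each is injective on its own interval.
The left piece maps (−∞, −1) onto (1, ∞); the right piece maps [−1, ∞) onto (−∞, 0].
The union (1, ∞) ∪ (−∞, 0] omits the interval between 1 and 0; in particular 1 has no preimage. So h is not surjective.
Because the two images are disjoint, no x < −1 has h(x) = h(−1), so we compute h⁻¹(10): 10 lies in (1, ∞), so solve −4x − 3 = 10: x = (10 + 3)/(−4) = −13/4.

-13/4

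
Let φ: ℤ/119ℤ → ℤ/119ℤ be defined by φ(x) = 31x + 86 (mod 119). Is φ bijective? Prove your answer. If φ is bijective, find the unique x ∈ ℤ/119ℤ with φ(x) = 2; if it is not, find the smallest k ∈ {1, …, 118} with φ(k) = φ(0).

If φ(a) = φ(b), then 31a ≡ 31b (mod 119). Because gcd(31, 119) = 1, we may cancel 31 to get a ≡ b (mod 119).
We now compute 31⁻¹ mod 119 explicitly. Euclid's algorithm: 119 = 3·31 + 26, 31 = 1·26 + 5, 26 = 5·5 + 1; back-substituting gives 1 = 96·31 − 25·119, so 31⁻¹ ≡ 96 (mod 119).
Then y ↦ 96(y − 86) is a two-sided inverse to φ, so every y ∈ ℤ/119ℤ has a preimage.
Thus φ is bijective.
Since φ is bijective, we compute φ⁻¹(2): solve 31x + 86 ≡ 2 (mod 119), i.e. 31x ≡ 35 (mod 119).
Multiplying by 31⁻¹ = 96 gives x ≡ 96·35 = 3360 = 28·119 + 28 ≡ 28 (mod 119).
Check: φ(28) = 31·28 + 86 = 954 = 8·119 + 2 ≡ 2 (mod 119).

28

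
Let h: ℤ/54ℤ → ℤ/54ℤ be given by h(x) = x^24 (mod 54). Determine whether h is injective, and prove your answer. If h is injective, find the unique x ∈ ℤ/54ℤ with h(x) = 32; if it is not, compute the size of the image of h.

h(0) = 0^24 = 0.
h(6): Repeated squaring mod 54: 6^1 ≡ 6, 6^2 ≡ 6² = 36, 6^4 ≡ 36² = 1296 ≡ 0, 6^8 ≡ 0² = 0, 6^16 ≡ 0² = 0. Since 24 = 16 + 8, 6^24 ≡ 0·0: 0·0 = 0. So 6^24 ≡ 0 (mod 54).
So h(0) = h(6) = 0 while 0 ≠ 6, thus h is not injective.
Since h is not injective, we determine |image(h)|. Computing x^24 mod 54 for each x (by repeated squaring, reducing mod 54 at every step), the values h(0), h(1), …, h(53) are: 0, 1, 10, 27, 46, 19, 0, 37, 28, 27, 28, 37, 0, 19, 46, 27, 10, 1, 0, 1, 10, 27, 46, 19, 0, 37, 28, 27, 28, 37, 0, 19, 46, 27, 10, 1, 0, 1, 10, 27, 46, 19, 0, 37, 28, 27, 28, 37, 0, 19, 46, 27, 10, 1.
The distinct values are {0, 1, 10, 19, 27, 28, 37, 46}; there are 8 of them.

8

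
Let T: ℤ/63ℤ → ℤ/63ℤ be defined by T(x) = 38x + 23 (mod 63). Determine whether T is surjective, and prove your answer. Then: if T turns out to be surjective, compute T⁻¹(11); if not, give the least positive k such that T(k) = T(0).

Since gcd(38, 63) = 1, 38 is invertible modulo 63. Euclid's algorithm: 63 = 1·38 + 25, 38 = 1·25 + 13, 25 = 1·13 + 12, 13 = 1·12 + 1; back-substituting gives 1 = 5·38 − 3·63, so 38⁻¹ ≡ 5 (mod 63).
For any y ∈ ℤ/63ℤ, x = 5(y − 23) mod 63 satisfies T(x) = 38·5(y − 23) + 23 ≡ y (since 38·5 ≡ 1 mod 63). So every y has a preimage.
Hence T is surjective.
Since T is surjective, we find T⁻¹(11): we need 38x ≡ 11 − 23 ≡ 51 (mod 63). Using 38⁻¹ = 5: x ≡ 5·51 = 255 = 4·63 + 3, so x = 3.
Check: T(3) = 38·3 + 23 = 137 = 2·63 + 11 ≡ 11 (mod 63).

3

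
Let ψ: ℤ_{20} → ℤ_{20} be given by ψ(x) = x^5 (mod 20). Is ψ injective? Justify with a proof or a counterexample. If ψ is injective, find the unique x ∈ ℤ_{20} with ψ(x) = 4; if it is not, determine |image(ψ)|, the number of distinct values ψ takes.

15

ψ(0) = 0^5 = 0.
ψ(10): Repeated squaring mod 20: 10^1 ≡ 10, 10^2 ≡ 10² = 100 ≡ 0, 10^4 ≡ 0² = 0. Since 5 = 4 + 1, 10^5 ≡ 0·10: 0·10 = 0. So 10^5 ≡ 0 (mod 20).
So ψ(0) = ψ(10) = 0 while 0 ≠ 10, thus ψ is not injective.
Since ψ is not injective, we determine |image(ψ)|. Computing x^5 mod 20 for each x (by repeated squaring, reducing mod 20 at every step), the values ψ(0), ψ(1), …, ψ(19) are: 0, 1, 12, 3, 4, 5, 16, 7, 8, 9, 0, 11, 12, 13, 4, 15, 16, 17, 8, 19.
The distinct values are {0, 1, 3, 4, 5, 7, 8, 9, 11, 12, 13, 15, 16, 17, 19}; there are 15 of them.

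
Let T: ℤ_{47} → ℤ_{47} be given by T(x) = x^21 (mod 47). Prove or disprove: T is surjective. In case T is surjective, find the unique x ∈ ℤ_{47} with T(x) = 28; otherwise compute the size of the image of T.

Since 47 is prime, the nonzero elements of ℤ_{47} form a cyclic group of order 46.
As gcd(21, 46) = 1, raising to the 21st power is a bijection on this group: if u^21 ≡ v^21 then (uv^{−1})^21 = 1, and the only element of order dividing gcd(21, 46) = 1 is 1, so u = v.
With T(0) = 0 this makes T injective on all of ℤ_{47}, hence bijective (finite equal-size domain and codomain). In particular T is surjective.
Since T is surjective, we find the preimage of 28. The inverse of x ↦ x^21 on (ℤ_{47})^× is x ↦ x^11, because 21·11 = 231 = 5·46 + 1 ≡ 1 (mod 46) and x^{46} = 1 for x ≠ 0 (Fermat). So T⁻¹(28) = 28^11 mod 47.
Repeated squaring mod 47: 28^1 ≡ 28, 28^2 ≡ 28² = 784 ≡ 32, 28^4 ≡ 32² = 1024 ≡ 37, 28^8 ≡ 37² = 1369 ≡ 6. Since 11 = 8 + 2 + 1, 28^11 ≡ 6·32·28: 6·32 = 192 ≡ 4, then 4·28 = 112 ≡ 18. So 28^11 ≡ 18 (mod 47).
Hence T⁻¹(28) = 18.

18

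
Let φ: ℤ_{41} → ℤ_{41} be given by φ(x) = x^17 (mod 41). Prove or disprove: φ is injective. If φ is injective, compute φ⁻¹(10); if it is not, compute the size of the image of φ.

16

Since 41 is prime, the nonzero elements of ℤ_{41} form a cyclic group of order 40.
As gcd(17, 40) = 1, raising to the 17th power is a bijection on this group: if u^17 ≡ v^17 then (uv^{−1})^17 = 1, and the only element of order dividing gcd(17, 40) = 1 is 1, so u = v.
With φ(0) = 0 this makes φ injective on all of ℤ_{41}, hence bijective (finite equal-size domain and codomain). In particular φ is injective.
Since φ is injective, we find the preimage of 10. The inverse of x ↦ x^17 on (ℤ_{41})^× is x ↦ x^33, because 17·33 = 561 = 14·40 + 1 ≡ 1 (mod 40) and x^{40} = 1 for x ≠ 0 (Fermat). So φ⁻¹(10) = 10^33 mod 41.
Repeated squaring mod 41: 10^1 ≡ 10, 10^2 ≡ 10² = 100 ≡ 18, 10^4 ≡ 18² = 324 ≡ 37, 10^8 ≡ 37² = 1369 ≡ 16, 10^16 ≡ 16² = 256 ≡ 10, 10^32 ≡ 10² = 100 ≡ 18. Since 33 = 32 + 1, 10^33 ≡ 18·10: 18·10 = 180 ≡ 16. So 10^33 ≡ 16 (mod 41).
Hence φ⁻¹(10) = 16.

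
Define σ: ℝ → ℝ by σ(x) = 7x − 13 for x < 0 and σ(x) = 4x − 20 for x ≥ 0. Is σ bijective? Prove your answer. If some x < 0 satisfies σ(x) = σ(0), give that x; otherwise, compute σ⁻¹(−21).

Both pieces are strictly increasing (slopes 7 and 4), so each is injective on its own interval.
The left piece maps (−∞, 0) onto (−∞, −13); the right piece maps [0, ∞) onto [−20, ∞).
These images overlap. In particular σ(0) = −20 (right piece), and solving 7x − 13 = −20 on the left piece gives x = −1 < 0.
So σ(−1) = σ(0) with −1 ≠ 0, and σ is not injective, hence not bijective. This x = −1 is the requested value below 0.

-1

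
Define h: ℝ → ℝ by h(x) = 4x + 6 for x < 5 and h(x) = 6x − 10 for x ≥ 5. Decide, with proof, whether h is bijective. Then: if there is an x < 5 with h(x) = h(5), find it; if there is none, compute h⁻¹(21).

Both pieces are strictly increasing (slopes 4 and 6), so each is injective on its own interval.
The left piece maps (−∞, 5) onto (−∞, 26); the right piece maps [5, ∞) onto [20, ∞).
These images overlap. In particular h(5) = 20 (right piece), and solving 4x + 6 = 20 on the left piece gives x = 7/2 < 5.
So h(7/2) = h(5) with 7/2 ≠ 5, and h is not injective, hence not bijective. This x = 7/2 is the requested value below 5.

7/2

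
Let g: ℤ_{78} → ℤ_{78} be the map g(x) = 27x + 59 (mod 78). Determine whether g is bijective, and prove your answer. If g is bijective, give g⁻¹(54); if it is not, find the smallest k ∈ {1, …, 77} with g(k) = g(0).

Recall: g is injective when g(x_1) = g(x_2) forces x_1 = x_2.
We have gcd(27, 78) = 3 > 1. Taking x_1 = 0 and x_2 = 26: g(0) = 59 and g(26) = 27·26 + 59 = 761 ≡ 59 (mod 78).
So g(0) = g(26) while 0 ≠ 26, therefore g is not injective, hence not bijective.
Since g is not bijective, we find the least positive k with g(k) = g(0): this means 27k ≡ 0 (mod 78), i.e. 78 ∣ 27k. Since gcd(27, 78) = 3, dividing through by 3 this holds exactly when 26 ∣ 9k, and as gcd(9, 26) = 1, exactly when 26 ∣ k.
The smallest positive such k is 26.

26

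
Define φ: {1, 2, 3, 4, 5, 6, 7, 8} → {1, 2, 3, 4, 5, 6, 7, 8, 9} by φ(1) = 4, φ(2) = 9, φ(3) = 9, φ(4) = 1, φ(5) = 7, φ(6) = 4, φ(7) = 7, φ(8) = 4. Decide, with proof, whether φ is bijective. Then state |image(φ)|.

φ(2) = 9 = φ(3) with 2 ≠ 3, so φ is not injective, hence not bijective.
The image of φ is {1, 4, 7, 9}, which has 4 elements.

4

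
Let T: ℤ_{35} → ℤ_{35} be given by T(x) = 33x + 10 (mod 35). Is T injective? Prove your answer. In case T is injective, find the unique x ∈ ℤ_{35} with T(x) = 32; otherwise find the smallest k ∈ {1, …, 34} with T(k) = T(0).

24

By definition, injectivity means: for all u, v in the domain, T(u) = T(v) implies u = v.
Suppose T(u) = T(v) in ℤ_{35}. Then 33u + 10 ≡ 33v + 10 (mod 35), therefore 33(u − v) ≡ 0 (mod 35).
Since gcd(33, 35) = 1, 33 is invertible modulo 35, therefore u − v ≡ 0 (mod 35), i.e. u = v.
So T is injective.
We now compute 33⁻¹ mod 35 explicitly. Euclid's algorithm: 35 = 1·33 + 2, 33 = 16·2 + 1; back-substituting gives 1 = 17·33 − 16·35, so 33⁻¹ ≡ 17 (mod 35).
Since T is injective, we compute T⁻¹(32): solve 33x + 10 ≡ 32 (mod 35), i.e. 33x ≡ 22 (mod 35).
Multiplying by 33⁻¹ = 17 gives x ≡ 17·22 = 374 = 10·35 + 24 ≡ 24 (mod 35).
Check: T(24) = 33·24 + 10 = 802 = 22·35 + 32 ≡ 32 (mod 35).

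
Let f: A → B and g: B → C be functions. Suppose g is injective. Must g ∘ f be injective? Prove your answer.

No. Take A = {0, 1}, B = C = {0, 1, 2, 3}, f(0) = f(1) = 0, and g = identity (injective).
Then (g ∘ f)(0) = (g ∘ f)(1) = 0 with 0 ≠ 1, so g ∘ f is not injective.

not injective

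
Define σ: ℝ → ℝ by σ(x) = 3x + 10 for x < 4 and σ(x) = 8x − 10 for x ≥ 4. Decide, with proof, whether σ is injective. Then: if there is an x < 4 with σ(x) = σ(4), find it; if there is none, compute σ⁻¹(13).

Both pieces are strictly increasing (slopes 3 and 8), so each is injective on its own interval.
The left piece maps (−∞, 4) onto (−∞, 22); the right piece maps [4, ∞) onto [22, ∞).
These images are disjoint, so no value is attained by both pieces. Therefore σ is injective.
Because the two images are disjoint, no x < 4 has σ(x) = σ(4), so we compute σ⁻¹(13): 13 lies in (−∞, 22), so solve 3x + 10 = 13: x = (13 − 10)/3 = 1.

1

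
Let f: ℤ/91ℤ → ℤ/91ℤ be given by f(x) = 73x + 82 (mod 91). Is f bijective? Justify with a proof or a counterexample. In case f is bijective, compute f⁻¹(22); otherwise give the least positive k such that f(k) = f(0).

Suppose f(s) = f(t) in ℤ/91ℤ. Then 73s + 82 ≡ 73t + 82 (mod 91), so 73(s − t) ≡ 0 (mod 91).
Since gcd(73, 91) = 1, 73 is invertible modulo 91, thus s − t ≡ 0 (mod 91), i.e. s = t.
We now compute 73⁻¹ mod 91 explicitly. Euclid's algorithm: 91 = 1·73 + 18, 73 = 4·18 + 1; back-substituting gives 1 = 5·73 − 4·91, so 73⁻¹ ≡ 5 (mod 91).
For any y ∈ ℤ/91ℤ, x = 5(y − 82) mod 91 satisfies f(x) = 73·5(y − 82) + 82 ≡ y (since 73·5 ≡ 1 mod 91). So every y has a preimage.
So f is bijective.
Since f is bijective, we compute f⁻¹(22): solve 73x + 82 ≡ 22 (mod 91), i.e. 73x ≡ 31 (mod 91).
Multiplying by 73⁻¹ = 5 gives x ≡ 5·31 = 155 = 1·91 + 64 ≡ 64 (mod 91).
Check: f(64) = 73·64 + 82 = 4754 = 52·91 + 22 ≡ 22 (mod 91).

64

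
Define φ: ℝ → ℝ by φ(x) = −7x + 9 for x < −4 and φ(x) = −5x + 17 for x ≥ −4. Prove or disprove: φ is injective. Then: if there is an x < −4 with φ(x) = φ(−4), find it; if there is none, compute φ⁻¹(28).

-11/5

Both pieces are strictly decreasing (slopes −7 and −5), so each is injective on its own interval.
The left piece maps (−∞, −4) onto (37, ∞); the right piece maps [−4, ∞) onto (−∞, 37].
These images are disjoint, so no value is attained by both pieces. Thus φ is injective.
Because the two images are disjoint, no x < −4 has φ(x) = φ(−4), so we compute φ⁻¹(28): 28 lies in (−∞, 37], so solve −5x + 17 = 28: x = (28 − 17)/(−5) = −11/5.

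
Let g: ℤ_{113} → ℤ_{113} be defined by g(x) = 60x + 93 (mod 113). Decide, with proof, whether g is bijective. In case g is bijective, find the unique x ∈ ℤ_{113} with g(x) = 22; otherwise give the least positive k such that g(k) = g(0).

If g(u) = g(v), then 60u ≡ 60v (mod 113). Because gcd(60, 113) = 1, we may cancel 60 to get u ≡ v (mod 113).
We now compute 60⁻¹ mod 113 explicitly. Euclid's algorithm: 113 = 1·60 + 53, 60 = 1·53 + 7, 53 = 7·7 + 4, 7 = 1·4 + 3, 4 = 1·3 + 1; back-substituting gives 1 = 81·60 − 43·113, so 60⁻¹ ≡ 81 (mod 113).
For any y ∈ ℤ_{113}, x = 81(y − 93) mod 113 satisfies g(x) = 60·81(y − 93) + 93 ≡ y (since 60·81 ≡ 1 mod 113). So every y has a preimage.
Therefore g is bijective.
Since g is bijective, we compute g⁻¹(22): solve 60x + 93 ≡ 22 (mod 113), i.e. 60x ≡ 42 (mod 113).
Multiplying by 60⁻¹ = 81 gives x ≡ 81·42 = 3402 = 30·113 + 12 ≡ 12 (mod 113).
Check: g(12) = 60·12 + 93 = 813 = 7·113 + 22 ≡ 22 (mod 113).

12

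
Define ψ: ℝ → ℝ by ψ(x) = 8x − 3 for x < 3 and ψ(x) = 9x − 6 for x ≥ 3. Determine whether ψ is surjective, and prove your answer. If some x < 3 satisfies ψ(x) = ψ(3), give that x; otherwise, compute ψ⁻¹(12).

Both pieces are strictly increasing (slopes 8 and 9), so each is injective on its own interval.
The left piece maps (−∞, 3) onto (−∞, 21); the right piece maps [3, ∞) onto [21, ∞).
These images together cover ℝ, so ψ is surjective.
Because the two images are disjoint, no x < 3 has ψ(x) = ψ(3), so we compute ψ⁻¹(12): 12 lies in (−∞, 21), so solve 8x − 3 = 12: x = (12 + 3)/8 = 15/8.

15/8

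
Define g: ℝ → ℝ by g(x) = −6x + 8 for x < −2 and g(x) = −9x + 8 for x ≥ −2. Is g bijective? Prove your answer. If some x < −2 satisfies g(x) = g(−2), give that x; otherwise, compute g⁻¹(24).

Both pieces are strictly decreasing (slopes −6 and −9), so each is injective on its own interval.
The left piece maps (−∞, −2) onto (20, ∞); the right piece maps [−2, ∞) onto (−∞, 26].
These images overlap. In particular g(−2) = 26 (right piece), and solving −6x + 8 = 26 on the left piece gives x = −3 < −2.
So g(−3) = g(−2) with −3 ≠ −2, and g is not injective, hence not bijective. This x = −3 is the requested value below −2.

-3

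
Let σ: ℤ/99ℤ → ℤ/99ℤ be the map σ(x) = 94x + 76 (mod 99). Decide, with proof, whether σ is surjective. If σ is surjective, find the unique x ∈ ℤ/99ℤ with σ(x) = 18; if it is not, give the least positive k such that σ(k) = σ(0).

By definition, surjectivity means every element of the codomain has a preimage under σ.
Since gcd(94, 99) = 1, 94 is invertible modulo 99. Euclid's algorithm: 99 = 1·94 + 5, 94 = 18·5 + 4, 5 = 1·4 + 1; back-substituting gives 1 = 79·94 − 75·99, so 94⁻¹ ≡ 79 (mod 99).
For any y ∈ ℤ/99ℤ, x = 79(y − 76) mod 99 satisfies σ(x) = 94·79(y − 76) + 76 ≡ y (since 94·79 ≡ 1 mod 99). So every y has a preimage.
Therefore σ is surjective.
Since σ is surjective, we compute σ⁻¹(18): solve 94x + 76 ≡ 18 (mod 99), i.e. 94x ≡ 41 (mod 99).
Multiplying by 94⁻¹ = 79 gives x ≡ 79·41 = 3239 = 32·99 + 71 ≡ 71 (mod 99).
Check: σ(71) = 94·71 + 76 = 6750 = 68·99 + 18 ≡ 18 (mod 99).

71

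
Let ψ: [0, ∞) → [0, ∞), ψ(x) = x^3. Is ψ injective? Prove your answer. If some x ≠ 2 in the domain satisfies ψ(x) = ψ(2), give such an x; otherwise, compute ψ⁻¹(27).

3

On [0, ∞), x ↦ x^3 is strictly increasing, so ψ(u) = ψ(v) forces u = v. Therefore ψ is injective.
Since x ↦ x^3 is strictly increasing on [0, ∞), it is injective there, so no x ≠ 2 in the domain has ψ(x) = ψ(2). We therefore compute ψ⁻¹(27) = 27^{1/3} = 3 (indeed 3^3 = 27).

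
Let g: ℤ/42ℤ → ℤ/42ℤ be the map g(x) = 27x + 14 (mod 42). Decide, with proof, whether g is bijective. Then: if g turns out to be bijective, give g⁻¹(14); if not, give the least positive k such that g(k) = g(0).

Recall: g is injective if g(a) = g(b) implies a = b.
We have gcd(27, 42) = 3 > 1. Taking a = 0 and b = 14: g(0) = 14 and g(14) = 27·14 + 14 = 392 ≡ 14 (mod 42).
So g(0) = g(14) while 0 ≠ 14, hence g is not injective, hence not bijective.
Since g is not bijective, we find the least positive k with g(k) = g(0): this means 27k ≡ 0 (mod 42), i.e. 42 ∣ 27k. Since gcd(27, 42) = 3, dividing through by 3 this holds exactly when 14 ∣ 9k, and as gcd(9, 14) = 1, exactly when 14 ∣ k.
The smallest positive such k is 14.

14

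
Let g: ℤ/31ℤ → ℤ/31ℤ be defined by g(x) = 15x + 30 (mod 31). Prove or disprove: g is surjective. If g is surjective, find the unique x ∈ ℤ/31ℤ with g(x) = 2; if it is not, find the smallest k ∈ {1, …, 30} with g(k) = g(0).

By definition, surjectivity means every element of the codomain has a preimage under g.
Since gcd(15, 31) = 1, 15 is invertible modulo 31. Euclid's algorithm: 31 = 2·15 + 1; back-substituting gives 1 = 29·15 − 14·31, so 15⁻¹ ≡ 29 (mod 31).
Then y ↦ 29(y − 30) is a two-sided inverse to g, so every y ∈ ℤ/31ℤ has a preimage.
Therefore g is surjective.
Since g is surjective, we compute g⁻¹(2): solve 15x + 30 ≡ 2 (mod 31), i.e. 15x ≡ 3 (mod 31).
Multiplying by 15⁻¹ = 29 gives x ≡ 29·3 = 87 = 2·31 + 25 ≡ 25 (mod 31).
Check: g(25) = 15·25 + 30 = 405 = 13·31 + 2 ≡ 2 (mod 31).

25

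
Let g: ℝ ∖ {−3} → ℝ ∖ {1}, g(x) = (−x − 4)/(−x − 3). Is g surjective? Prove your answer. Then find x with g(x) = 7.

-17/6

For any y ≠ 1, solving y(−x − 3) = −x − 4 for x gives a well-defined x ≠ −3. So g is surjective.
Solving g(x) = 7: cross-multiplying gives −x − 4 = 7(−x − 3), which rearranges to 6x = −17, so x = −17/6.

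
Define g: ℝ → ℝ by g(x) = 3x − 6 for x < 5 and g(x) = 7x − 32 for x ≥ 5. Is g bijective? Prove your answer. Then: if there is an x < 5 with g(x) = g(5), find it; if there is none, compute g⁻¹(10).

3

Both pieces are strictly increasing (slopes 3 and 7), so each is injective on its own interval.
The left piece maps (−∞, 5) onto (−∞, 9); the right piece maps [5, ∞) onto [3, ∞).
These images overlap. In particular g(5) = 3 (right piece), and solving 3x − 6 = 3 on the left piece gives x = 3 < 5.
So g(3) = g(5) with 3 ≠ 5, and g is not injective, hence not bijective. This x = 3 is the requested value below 5.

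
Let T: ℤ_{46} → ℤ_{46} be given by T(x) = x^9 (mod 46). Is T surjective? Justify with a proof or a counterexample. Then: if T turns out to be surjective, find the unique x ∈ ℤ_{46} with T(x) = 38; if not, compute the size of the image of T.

Computing x^9 mod 46 for each x (by repeated squaring, reducing mod 46 at every step), the values T(0), T(1), …, T(45) are: 0, 1, 6, 41, 36, 11, 16, 15, 32, 25, 20, 19, 4, 3, 44, 37, 8, 7, 12, 33, 28, 17, 22, 23, 24, 29, 18, 13, 34, 39, 38, 9, 2, 43, 42, 27, 26, 21, 14, 31, 30, 35, 10, 5, 40, 45.
Every element of ℤ_{46} appears exactly once in this list, so T is a bijection, and in particular surjective.
Since T is surjective, we read off the preimage of 38 from the same table: T(30) = 38, so T⁻¹(38) = 30.

30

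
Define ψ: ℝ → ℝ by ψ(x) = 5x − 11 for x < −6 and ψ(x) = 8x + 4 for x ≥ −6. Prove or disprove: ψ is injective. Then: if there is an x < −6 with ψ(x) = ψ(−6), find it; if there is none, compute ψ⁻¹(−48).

-33/5

Both pieces are strictly increasing (slopes 5 and 8), so each is injective on its own interval.
The left piece maps (−∞, −6) onto (−∞, −41); the right piece maps [−6, ∞) onto [−44, ∞).
These images overlap. In particular ψ(−6) = −44 (right piece), and solving 5x − 11 = −44 on the left piece gives x = −33/5 < −6.
So ψ(−33/5) = ψ(−6) with −33/5 ≠ −6, and ψ is not injective. This x = −33/5 is the requested value below −6.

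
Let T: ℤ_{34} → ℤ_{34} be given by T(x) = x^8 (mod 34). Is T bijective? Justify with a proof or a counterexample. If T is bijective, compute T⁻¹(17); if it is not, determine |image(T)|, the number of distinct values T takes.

6

T(2): Repeated squaring mod 34: 2^1 ≡ 2, 2^2 ≡ 2² = 4, 2^4 ≡ 4² = 16, 2^8 ≡ 16² = 256 ≡ 18. So 2^8 ≡ 18 (mod 34).
T(4): Repeated squaring mod 34: 4^1 ≡ 4, 4^2 ≡ 4² = 16, 4^4 ≡ 16² = 256 ≡ 18, 4^8 ≡ 18² = 324 ≡ 18. So 4^8 ≡ 18 (mod 34).
So T(2) = T(4) = 18 while 2 ≠ 4, therefore T is not injective, hence not bijective.
Since T is not bijective, we determine |image(T)|. Computing x^8 mod 34 for each x (by repeated squaring, reducing mod 34 at every step), the values T(0), T(1), …, T(33) are: 0, 1, 18, 33, 18, 33, 16, 33, 18, 1, 16, 33, 16, 1, 16, 1, 18, 17, 18, 1, 16, 1, 16, 33, 16, 1, 18, 33, 16, 33, 18, 33, 18, 1.
The distinct values are {0, 1, 16, 17, 18, 33}; there are 6 of them.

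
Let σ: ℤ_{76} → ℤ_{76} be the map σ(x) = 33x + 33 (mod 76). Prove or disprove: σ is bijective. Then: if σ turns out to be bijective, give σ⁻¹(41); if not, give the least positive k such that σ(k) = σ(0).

44

Suppose σ(a) = σ(b) in ℤ_{76}. Then 33a + 33 ≡ 33b + 33 (mod 76), thus 33(a − b) ≡ 0 (mod 76).
Since gcd(33, 76) = 1, 33 is invertible modulo 76, so a − b ≡ 0 (mod 76), i.e. a = b.
We now compute 33⁻¹ mod 76 explicitly. Euclid's algorithm: 76 = 2·33 + 10, 33 = 3·10 + 3, 10 = 3·3 + 1; back-substituting gives 1 = 53·33 − 23·76, so 33⁻¹ ≡ 53 (mod 76).
Then y ↦ 53(y − 33) is a two-sided inverse to σ, so every y ∈ ℤ_{76} has a preimage.
Therefore σ is bijective.
Since σ is bijective, we compute σ⁻¹(41): solve 33x + 33 ≡ 41 (mod 76), i.e. 33x ≡ 8 (mod 76).
Multiplying by 33⁻¹ = 53 gives x ≡ 53·8 = 424 = 5·76 + 44 ≡ 44 (mod 76).
Check: σ(44) = 33·44 + 33 = 1485 = 19·76 + 41 ≡ 41 (mod 76).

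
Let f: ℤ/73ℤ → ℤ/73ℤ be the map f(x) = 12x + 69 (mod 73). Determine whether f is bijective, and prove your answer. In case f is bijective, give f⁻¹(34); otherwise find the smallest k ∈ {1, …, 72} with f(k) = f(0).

If f(a) = f(b), then 12a ≡ 12b (mod 73). Because gcd(12, 73) = 1, we may cancel 12 to get a ≡ b (mod 73).
We now compute 12⁻¹ mod 73 explicitly. Euclid's algorithm: 73 = 6·12 + 1; back-substituting gives 1 = 67·12 − 11·73, so 12⁻¹ ≡ 67 (mod 73).
For any y ∈ ℤ/73ℤ, x = 67(y − 69) mod 73 satisfies f(x) = 12·67(y − 69) + 69 ≡ y (since 12·67 ≡ 1 mod 73). So every y has a preimage.
Thus f is bijective.
Since f is bijective, we compute f⁻¹(34): solve 12x + 69 ≡ 34 (mod 73), i.e. 12x ≡ 38 (mod 73).
Multiplying by 12⁻¹ = 67 gives x ≡ 67·38 = 2546 = 34·73 + 64 ≡ 64 (mod 73).
Check: f(64) = 12·64 + 69 = 837 = 11·73 + 34 ≡ 34 (mod 73).

64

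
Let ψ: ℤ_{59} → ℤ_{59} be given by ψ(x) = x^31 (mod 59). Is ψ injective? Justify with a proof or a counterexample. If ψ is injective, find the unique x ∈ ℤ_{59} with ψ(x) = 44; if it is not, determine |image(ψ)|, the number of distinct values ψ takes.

Since 59 is prime, the nonzero elements of ℤ_{59} form a cyclic group of order 58.
As gcd(31, 58) = 1, raising to the 31st power is a bijection on this group: if x_1^31 ≡ x_2^31 then (x_1x_2^{−1})^31 = 1, and the only element of order dividing gcd(31, 58) = 1 is 1, so x_1 = x_2.
With ψ(0) = 0 this makes ψ injective on all of ℤ_{59}, hence bijective (finite equal-size domain and codomain). In particular ψ is injective.
Since ψ is injective, we find the preimage of 44. The inverse of x ↦ x^31 on (ℤ_{59})^× is x ↦ x^15, because 31·15 = 465 = 8·58 + 1 ≡ 1 (mod 58) and x^{58} = 1 for x ≠ 0 (Fermat). So ψ⁻¹(44) = 44^15 mod 59.
Repeated squaring mod 59: 44^1 ≡ 44, 44^2 ≡ 44² = 1936 ≡ 48, 44^4 ≡ 48² = 2304 ≡ 3, 44^8 ≡ 3² = 9. Since 15 = 8 + 4 + 2 + 1, 44^15 ≡ 9·3·48·44: 9·3 = 27, then 27·48 = 1296 ≡ 57, then 57·44 = 2508 ≡ 30. So 44^15 ≡ 30 (mod 59).
Hence ψ⁻¹(44) = 30.

30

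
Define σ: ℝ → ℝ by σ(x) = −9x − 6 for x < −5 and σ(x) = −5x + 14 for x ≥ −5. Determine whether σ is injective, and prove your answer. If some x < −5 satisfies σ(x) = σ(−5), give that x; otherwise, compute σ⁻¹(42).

-16/3

Both pieces are strictly decreasing (slopes −9 and −5), so each is injective on its own interval.
The left piece maps (−∞, −5) onto (39, ∞); the right piece maps [−5, ∞) onto (−∞, 39].
These images are disjoint, so no value is attained by both pieces. Hence σ is injective.
Because the two images are disjoint, no x < −5 has σ(x) = σ(−5), so we compute σ⁻¹(42): 42 lies in (39, ∞), so solve −9x − 6 = 42: x = (42 + 6)/(−9) = −16/3.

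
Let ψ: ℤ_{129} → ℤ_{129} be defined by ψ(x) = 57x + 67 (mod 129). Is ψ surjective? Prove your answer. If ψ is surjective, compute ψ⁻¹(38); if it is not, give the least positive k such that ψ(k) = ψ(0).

43

By definition, ψ is surjective if every y in the codomain equals ψ(x) for some x in the domain.
Since gcd(57, 129) = 3, we have 57x ≡ 0 (mod 3) for all x, so ψ(x) ≡ 1 (mod 3).
But 0 ≢ 1 (mod 3), so 0 ∈ ℤ_{129} has no preimage. Hence ψ is not surjective.
Since ψ is not surjective, we find the least positive k with ψ(k) = ψ(0): this means 57k ≡ 0 (mod 129), i.e. 129 ∣ 57k. Since gcd(57, 129) = 3, dividing through by 3 this holds exactly when 43 ∣ 19k, and as gcd(19, 43) = 1, exactly when 43 ∣ k.
The smallest positive such k is 43.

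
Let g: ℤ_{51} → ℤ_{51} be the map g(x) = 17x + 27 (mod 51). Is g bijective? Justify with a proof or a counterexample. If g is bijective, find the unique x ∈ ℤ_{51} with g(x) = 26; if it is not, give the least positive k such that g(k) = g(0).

We have gcd(17, 51) = 17 > 1. Taking x_1 = 0 and x_2 = 3: g(0) = 27 and g(3) = 17·3 + 27 = 78 ≡ 27 (mod 51).
So g(0) = g(3) while 0 ≠ 3, hence g is not injective, hence not bijective.
Since g is not bijective, we find the least positive k with g(k) = g(0): this means 17k ≡ 0 (mod 51), i.e. 51 ∣ 17k. Since gcd(17, 51) = 17, dividing through by 17 this holds exactly when 3 ∣ k.
The smallest positive such k is 3.

3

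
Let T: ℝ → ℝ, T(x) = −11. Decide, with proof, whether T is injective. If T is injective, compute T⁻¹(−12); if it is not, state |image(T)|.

T(0) = −11 = T(1) with 0 ≠ 1, so T is not injective.
Since T is not injective, we state |image(T)|: the image of T is {−11}, which has 1 element.

1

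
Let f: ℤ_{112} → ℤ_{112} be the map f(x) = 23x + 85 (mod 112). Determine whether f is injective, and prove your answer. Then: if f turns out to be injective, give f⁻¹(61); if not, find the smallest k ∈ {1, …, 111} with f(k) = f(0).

72

Suppose f(x_1) = f(x_2) in ℤ_{112}. Then 23x_1 + 85 ≡ 23x_2 + 85 (mod 112), thus 23(x_1 − x_2) ≡ 0 (mod 112).
Since gcd(23, 112) = 1, 23 is invertible modulo 112, thus x_1 − x_2 ≡ 0 (mod 112), i.e. x_1 = x_2.
Therefore f is injective.
We now compute 23⁻¹ mod 112 explicitly. Euclid's algorithm: 112 = 4·23 + 20, 23 = 1·20 + 3, 20 = 6·3 + 2, 3 = 1·2 + 1; back-substituting gives 1 = 39·23 − 8·112, so 23⁻¹ ≡ 39 (mod 112).
Since f is injective, we compute f⁻¹(61): solve 23x + 85 ≡ 61 (mod 112), i.e. 23x ≡ 88 (mod 112).
Multiplying by 23⁻¹ = 39 gives x ≡ 39·88 = 3432 = 30·112 + 72 ≡ 72 (mod 112).
Check: f(72) = 23·72 + 85 = 1741 = 15·112 + 61 ≡ 61 (mod 112).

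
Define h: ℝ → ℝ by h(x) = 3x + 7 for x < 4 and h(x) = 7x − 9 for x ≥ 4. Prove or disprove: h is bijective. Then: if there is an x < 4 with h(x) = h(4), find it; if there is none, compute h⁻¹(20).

Both pieces are strictly increasing (slopes 3 and 7), so each is injective on its own interval.
The left piece maps (−∞, 4) onto (−∞, 19); the right piece maps [4, ∞) onto [19, ∞).
Since 19 = 19, the images partition ℝ: h is injective and surjective, hence bijective.
Because the two images are disjoint, no x < 4 has h(x) = h(4), so we compute h⁻¹(20): 20 lies in [19, ∞), so solve 7x − 9 = 20: x = (20 + 9)/7 = 29/7.

29/7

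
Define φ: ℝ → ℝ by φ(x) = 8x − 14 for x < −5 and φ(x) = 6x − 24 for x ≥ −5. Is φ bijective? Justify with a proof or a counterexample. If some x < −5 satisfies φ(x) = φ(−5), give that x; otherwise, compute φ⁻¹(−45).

-7/2

Both pieces are strictly increasing (slopes 8 and 6), so each is injective on its own interval.
The left piece maps (−∞, −5) onto (−∞, −54); the right piece maps [−5, ∞) onto [−54, ∞).
Since −54 = −54, the images partition ℝ: φ is injective and surjective, hence bijective.
Because the two images are disjoint, no x < −5 has φ(x) = φ(−5), so we compute φ⁻¹(−45): −45 lies in [−54, ∞), so solve 6x − 24 = −45: x = (−45 + 24)/6 = −7/2.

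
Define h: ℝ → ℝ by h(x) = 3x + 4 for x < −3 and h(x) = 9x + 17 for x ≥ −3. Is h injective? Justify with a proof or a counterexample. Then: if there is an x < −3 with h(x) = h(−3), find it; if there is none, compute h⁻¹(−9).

-14/3

Both pieces are strictly increasing (slopes 3 and 9), so each is injective on its own interval.
The left piece maps (−∞, −3) onto (−∞, −5); the right piece maps [−3, ∞) onto [−10, ∞).
These images overlap. In particular h(−3) = −10 (right piece), and solving 3x + 4 = −10 on the left piece gives x = −14/3 < −3.
So h(−14/3) = h(−3) with −14/3 ≠ −3, and h is not injective. This x = −14/3 is the requested value below −3.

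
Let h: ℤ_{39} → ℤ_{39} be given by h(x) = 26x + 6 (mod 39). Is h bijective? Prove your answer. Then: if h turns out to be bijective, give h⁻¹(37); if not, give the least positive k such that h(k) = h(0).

We have gcd(26, 39) = 13 > 1. Taking s = 0 and t = 3: h(0) = 6 and h(3) = 26·3 + 6 = 84 ≡ 6 (mod 39).
So h(0) = h(3) while 0 ≠ 3, therefore h is not injective, hence not bijective.
Since h is not bijective, we find the least positive k with h(k) = h(0): this means 26k ≡ 0 (mod 39), i.e. 39 ∣ 26k. Since gcd(26, 39) = 13, dividing through by 13 this holds exactly when 3 ∣ 2k, and as gcd(2, 3) = 1, exactly when 3 ∣ k.
The smallest positive such k is 3.

3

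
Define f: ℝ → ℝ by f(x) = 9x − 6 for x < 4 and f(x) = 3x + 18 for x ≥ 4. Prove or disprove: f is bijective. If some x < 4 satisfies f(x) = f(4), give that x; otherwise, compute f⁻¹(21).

Both pieces are strictly increasing (slopes 9 and 3), so each is injective on its own interval.
The left piece maps (−∞, 4) onto (−∞, 30); the right piece maps [4, ∞) onto [30, ∞).
Since 30 = 30, the images partition ℝ: f is injective and surjective, hence bijective.
Because the two images are disjoint, no x < 4 has f(x) = f(4), so we compute f⁻¹(21): 21 lies in (−∞, 30), so solve 9x − 6 = 21: x = (21 + 6)/9 = 3.

3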